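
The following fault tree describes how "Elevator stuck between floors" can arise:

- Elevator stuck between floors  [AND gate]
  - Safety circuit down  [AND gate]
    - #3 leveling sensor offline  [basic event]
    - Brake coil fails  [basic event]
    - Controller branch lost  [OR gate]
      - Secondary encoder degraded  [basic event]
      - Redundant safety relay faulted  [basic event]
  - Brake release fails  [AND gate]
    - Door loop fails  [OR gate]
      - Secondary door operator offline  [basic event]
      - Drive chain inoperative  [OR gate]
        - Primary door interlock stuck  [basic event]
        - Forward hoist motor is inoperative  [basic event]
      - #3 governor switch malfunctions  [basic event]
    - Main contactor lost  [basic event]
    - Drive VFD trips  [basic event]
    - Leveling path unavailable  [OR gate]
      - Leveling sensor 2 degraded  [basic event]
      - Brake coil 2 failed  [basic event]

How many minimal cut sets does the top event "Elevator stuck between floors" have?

16

Controller branch lost [OR]: union of children's cut sets → 2 cut set(s).
Safety circuit down [AND]: one cut set from each child combined → 1 × 1 × 2 = 2 cut set(s).
Drive chain inoperative [OR]: union of children's cut sets → 2 cut set(s).
Door loop fails [OR]: union of children's cut sets → 4 cut set(s).
Leveling path unavailable [OR]: union of children's cut sets → 2 cut set(s).
Brake release fails [AND]: one cut set from each child combined → 4 × 1 × 1 × 2 = 8 cut set(s).
Elevator stuck between floors [AND]: one cut set from each child combined → 2 × 8 = 16 cut set(s).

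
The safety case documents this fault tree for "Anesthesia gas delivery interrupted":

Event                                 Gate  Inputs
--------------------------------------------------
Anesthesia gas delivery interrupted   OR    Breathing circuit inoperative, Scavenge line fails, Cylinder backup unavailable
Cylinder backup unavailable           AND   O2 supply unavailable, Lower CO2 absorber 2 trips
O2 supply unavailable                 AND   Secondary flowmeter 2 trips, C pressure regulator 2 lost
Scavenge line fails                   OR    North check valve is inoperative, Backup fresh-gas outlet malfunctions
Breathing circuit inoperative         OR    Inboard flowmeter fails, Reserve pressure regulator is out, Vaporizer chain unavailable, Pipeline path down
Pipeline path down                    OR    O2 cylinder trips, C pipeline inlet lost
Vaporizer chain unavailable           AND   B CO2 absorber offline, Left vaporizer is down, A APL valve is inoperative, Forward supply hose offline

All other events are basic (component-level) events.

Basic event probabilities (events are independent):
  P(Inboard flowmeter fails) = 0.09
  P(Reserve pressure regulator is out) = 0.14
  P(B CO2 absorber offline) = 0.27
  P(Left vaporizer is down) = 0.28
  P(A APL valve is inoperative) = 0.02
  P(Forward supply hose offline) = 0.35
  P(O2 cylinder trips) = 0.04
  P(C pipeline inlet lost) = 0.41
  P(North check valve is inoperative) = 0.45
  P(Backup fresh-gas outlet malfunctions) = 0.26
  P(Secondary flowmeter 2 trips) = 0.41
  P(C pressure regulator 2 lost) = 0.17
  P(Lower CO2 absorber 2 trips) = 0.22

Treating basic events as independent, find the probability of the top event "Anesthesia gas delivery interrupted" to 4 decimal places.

0.8225

P(Vaporizer chain unavailable) [AND] = 0.27 × 0.28 × 0.02 × 0.35 = 0.000529
P(Pipeline path down) [OR] = 1 − (1−0.04) × (1−0.41) = 0.433600
P(Breathing circuit inoperative) [OR] = 1 − (1−0.09) × (1−0.14) × (1−0.000529) × (1−0.433600) = 0.556970
P(Scavenge line fails) [OR] = 1 − (1−0.45) × (1−0.26) = 0.593000
P(O2 supply unavailable) [AND] = 0.41 × 0.17 = 0.069700
P(Cylinder backup unavailable) [AND] = 0.069700 × 0.22 = 0.015334
P(Anesthesia gas delivery interrupted) [OR] = 1 − (1−0.556970) × (1−0.593000) × (1−0.015334) = 0.822452
Rounded to 4 decimal places: P(Anesthesia gas delivery interrupted) ≈ 0.8225.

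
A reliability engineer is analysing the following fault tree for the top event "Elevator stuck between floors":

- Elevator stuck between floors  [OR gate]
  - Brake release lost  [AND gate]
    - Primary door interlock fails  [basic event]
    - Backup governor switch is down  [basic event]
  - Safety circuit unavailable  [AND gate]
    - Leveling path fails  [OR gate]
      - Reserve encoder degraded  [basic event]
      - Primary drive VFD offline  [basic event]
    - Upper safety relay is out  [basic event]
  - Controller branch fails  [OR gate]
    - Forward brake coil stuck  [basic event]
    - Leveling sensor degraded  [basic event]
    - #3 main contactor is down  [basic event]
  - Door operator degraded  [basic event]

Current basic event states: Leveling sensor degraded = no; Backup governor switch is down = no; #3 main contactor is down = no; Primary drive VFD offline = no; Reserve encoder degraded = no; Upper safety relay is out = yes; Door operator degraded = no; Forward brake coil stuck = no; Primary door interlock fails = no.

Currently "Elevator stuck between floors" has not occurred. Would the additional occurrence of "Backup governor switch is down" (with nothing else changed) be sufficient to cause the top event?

Counterfactual: set "Backup governor switch is down" to occurred.
Brake release lost [AND]: Primary door interlock fails=not, Backup governor switch is down=occurs → not all inputs occur → does not occur.
Leveling path fails [OR]: Reserve encoder degraded=not, Primary drive VFD offline=not → no input occurs → does not occur.
Safety circuit unavailable [AND]: Leveling path fails=not, Upper safety relay is out=occurs → not all inputs occur → does not occur.
Controller branch fails [OR]: Forward brake coil stuck=not, Leveling sensor degraded=not, #3 main contactor is down=not → no input occurs → does not occur.
Elevator stuck between floors [OR]: Brake release lost=not, Safety circuit unavailable=not, Controller branch fails=not, Door operator degraded=not → no input occurs → does not occur.

No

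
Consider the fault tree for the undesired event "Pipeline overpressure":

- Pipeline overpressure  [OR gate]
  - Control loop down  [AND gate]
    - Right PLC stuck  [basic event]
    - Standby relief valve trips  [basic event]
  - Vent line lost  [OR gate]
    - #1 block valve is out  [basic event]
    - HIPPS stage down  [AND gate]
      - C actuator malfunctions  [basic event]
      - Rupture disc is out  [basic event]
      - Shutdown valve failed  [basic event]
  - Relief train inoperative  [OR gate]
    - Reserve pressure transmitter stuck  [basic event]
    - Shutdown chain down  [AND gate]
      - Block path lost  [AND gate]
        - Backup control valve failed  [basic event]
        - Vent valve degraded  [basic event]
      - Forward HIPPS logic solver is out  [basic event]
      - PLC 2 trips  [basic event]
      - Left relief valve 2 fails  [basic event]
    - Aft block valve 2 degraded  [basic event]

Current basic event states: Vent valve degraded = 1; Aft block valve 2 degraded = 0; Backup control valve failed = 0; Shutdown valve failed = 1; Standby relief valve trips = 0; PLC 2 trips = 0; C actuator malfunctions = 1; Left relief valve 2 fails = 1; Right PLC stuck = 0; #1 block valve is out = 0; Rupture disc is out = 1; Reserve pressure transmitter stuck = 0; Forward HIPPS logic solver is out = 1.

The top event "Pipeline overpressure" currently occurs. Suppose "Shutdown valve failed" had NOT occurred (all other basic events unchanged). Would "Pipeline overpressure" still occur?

Counterfactual: set "Shutdown valve failed" to not occurred.
Control loop down [AND]: Right PLC stuck=not, Standby relief valve trips=not → not all inputs occur → does not occur.
HIPPS stage down [AND]: C actuator malfunctions=occurs, Rupture disc is out=occurs, Shutdown valve failed=not → not all inputs occur → does not occur.
Vent line lost [OR]: #1 block valve is out=not, HIPPS stage down=not → no input occurs → does not occur.
Block path lost [AND]: Backup control valve failed=not, Vent valve degraded=occurs → not all inputs occur → does not occur.
Shutdown chain down [AND]: Block path lost=not, Forward HIPPS logic solver is out=occurs, PLC 2 trips=not, Left relief valve 2 fails=occurs → not all inputs occur → does not occur.
Relief train inoperative [OR]: Reserve pressure transmitter stuck=not, Shutdown chain down=not, Aft block valve 2 degraded=not → no input occurs → does not occur.
Pipeline overpressure [OR]: Control loop down=not, Vent line lost=not, Relief train inoperative=not → no input occurs → does not occur.

No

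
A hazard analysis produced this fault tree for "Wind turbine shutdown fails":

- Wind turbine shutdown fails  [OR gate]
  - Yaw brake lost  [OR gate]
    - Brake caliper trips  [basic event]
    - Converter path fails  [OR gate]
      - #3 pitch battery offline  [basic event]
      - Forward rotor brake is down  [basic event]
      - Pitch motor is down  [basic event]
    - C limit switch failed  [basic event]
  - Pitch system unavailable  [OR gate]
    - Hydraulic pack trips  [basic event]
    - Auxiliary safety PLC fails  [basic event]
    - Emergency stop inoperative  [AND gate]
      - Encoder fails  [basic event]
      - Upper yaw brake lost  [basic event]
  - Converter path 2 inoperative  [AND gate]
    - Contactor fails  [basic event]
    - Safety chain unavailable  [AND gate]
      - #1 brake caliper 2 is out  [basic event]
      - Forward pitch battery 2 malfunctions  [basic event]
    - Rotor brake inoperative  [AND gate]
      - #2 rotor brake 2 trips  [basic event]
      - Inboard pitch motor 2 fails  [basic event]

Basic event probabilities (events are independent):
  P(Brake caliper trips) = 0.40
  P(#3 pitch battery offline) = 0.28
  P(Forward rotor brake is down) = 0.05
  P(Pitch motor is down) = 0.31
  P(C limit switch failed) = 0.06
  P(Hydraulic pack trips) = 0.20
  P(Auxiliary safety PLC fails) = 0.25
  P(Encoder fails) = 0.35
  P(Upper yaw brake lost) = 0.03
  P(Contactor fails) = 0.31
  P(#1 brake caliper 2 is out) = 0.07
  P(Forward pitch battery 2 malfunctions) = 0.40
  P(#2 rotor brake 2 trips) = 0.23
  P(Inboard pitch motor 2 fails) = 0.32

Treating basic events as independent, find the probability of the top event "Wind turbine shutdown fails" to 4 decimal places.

P(Converter path fails) [OR] = 1 − (1−0.28) × (1−0.05) × (1−0.31) = 0.528040
P(Yaw brake lost) [OR] = 1 − (1−0.40) × (1−0.528040) × (1−0.06) = 0.733815
P(Emergency stop inoperative) [AND] = 0.35 × 0.03 = 0.010500
P(Pitch system unavailable) [OR] = 1 − (1−0.20) × (1−0.25) × (1−0.010500) = 0.406300
P(Safety chain unavailable) [AND] = 0.07 × 0.40 = 0.028000
P(Rotor brake inoperative) [AND] = 0.23 × 0.32 = 0.073600
P(Converter path 2 inoperative) [AND] = 0.31 × 0.028000 × 0.073600 = 0.000639
P(Wind turbine shutdown fails) [OR] = 1 − (1−0.733815) × (1−0.406300) × (1−0.000639) = 0.842067
Rounded to 4 decimal places: P(Wind turbine shutdown fails) ≈ 0.8421.

0.8421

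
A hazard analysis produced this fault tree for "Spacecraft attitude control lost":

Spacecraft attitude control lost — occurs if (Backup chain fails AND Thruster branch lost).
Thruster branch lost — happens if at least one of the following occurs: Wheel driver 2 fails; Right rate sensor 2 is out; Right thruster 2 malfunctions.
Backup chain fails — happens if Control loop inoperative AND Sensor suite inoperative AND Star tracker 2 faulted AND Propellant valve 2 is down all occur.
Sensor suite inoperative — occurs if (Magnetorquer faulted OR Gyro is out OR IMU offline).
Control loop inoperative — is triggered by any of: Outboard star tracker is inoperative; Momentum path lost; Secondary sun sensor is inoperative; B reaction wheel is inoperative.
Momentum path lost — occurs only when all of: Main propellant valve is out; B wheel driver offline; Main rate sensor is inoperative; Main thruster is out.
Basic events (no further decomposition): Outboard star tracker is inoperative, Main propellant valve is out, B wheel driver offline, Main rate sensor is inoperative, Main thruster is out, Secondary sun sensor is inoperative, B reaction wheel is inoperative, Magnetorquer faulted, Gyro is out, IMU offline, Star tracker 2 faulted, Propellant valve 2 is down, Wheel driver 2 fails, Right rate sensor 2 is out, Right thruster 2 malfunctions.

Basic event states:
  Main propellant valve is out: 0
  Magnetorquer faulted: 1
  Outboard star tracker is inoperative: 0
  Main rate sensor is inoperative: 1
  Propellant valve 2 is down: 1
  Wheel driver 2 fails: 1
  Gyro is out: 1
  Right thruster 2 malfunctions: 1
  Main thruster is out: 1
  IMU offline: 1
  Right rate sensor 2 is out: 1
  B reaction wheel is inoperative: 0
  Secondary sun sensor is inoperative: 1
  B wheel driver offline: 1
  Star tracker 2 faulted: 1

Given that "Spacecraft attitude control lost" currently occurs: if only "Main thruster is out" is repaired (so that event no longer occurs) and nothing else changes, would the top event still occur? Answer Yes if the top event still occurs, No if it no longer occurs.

Counterfactual: set "Main thruster is out" to not occurred.
Momentum path lost [AND]: Main propellant valve is out=not, B wheel driver offline=occurs, Main rate sensor is inoperative=occurs, Main thruster is out=not → not all inputs occur → does not occur.
Control loop inoperative [OR]: Outboard star tracker is inoperative=not, Momentum path lost=not, Secondary sun sensor is inoperative=occurs, B reaction wheel is inoperative=not → at least one input occurs → occurs.
Sensor suite inoperative [OR]: Magnetorquer faulted=occurs, Gyro is out=occurs, IMU offline=occurs → at least one input occurs → occurs.
Backup chain fails [AND]: Control loop inoperative=occurs, Sensor suite inoperative=occurs, Star tracker 2 faulted=occurs, Propellant valve 2 is down=occurs → all inputs occur → occurs.
Thruster branch lost [OR]: Wheel driver 2 fails=occurs, Right rate sensor 2 is out=occurs, Right thruster 2 malfunctions=occurs → at least one input occurs → occurs.
Spacecraft attitude control lost [AND]: Backup chain fails=occurs, Thruster branch lost=occurs → all inputs occur → occurs.

Yes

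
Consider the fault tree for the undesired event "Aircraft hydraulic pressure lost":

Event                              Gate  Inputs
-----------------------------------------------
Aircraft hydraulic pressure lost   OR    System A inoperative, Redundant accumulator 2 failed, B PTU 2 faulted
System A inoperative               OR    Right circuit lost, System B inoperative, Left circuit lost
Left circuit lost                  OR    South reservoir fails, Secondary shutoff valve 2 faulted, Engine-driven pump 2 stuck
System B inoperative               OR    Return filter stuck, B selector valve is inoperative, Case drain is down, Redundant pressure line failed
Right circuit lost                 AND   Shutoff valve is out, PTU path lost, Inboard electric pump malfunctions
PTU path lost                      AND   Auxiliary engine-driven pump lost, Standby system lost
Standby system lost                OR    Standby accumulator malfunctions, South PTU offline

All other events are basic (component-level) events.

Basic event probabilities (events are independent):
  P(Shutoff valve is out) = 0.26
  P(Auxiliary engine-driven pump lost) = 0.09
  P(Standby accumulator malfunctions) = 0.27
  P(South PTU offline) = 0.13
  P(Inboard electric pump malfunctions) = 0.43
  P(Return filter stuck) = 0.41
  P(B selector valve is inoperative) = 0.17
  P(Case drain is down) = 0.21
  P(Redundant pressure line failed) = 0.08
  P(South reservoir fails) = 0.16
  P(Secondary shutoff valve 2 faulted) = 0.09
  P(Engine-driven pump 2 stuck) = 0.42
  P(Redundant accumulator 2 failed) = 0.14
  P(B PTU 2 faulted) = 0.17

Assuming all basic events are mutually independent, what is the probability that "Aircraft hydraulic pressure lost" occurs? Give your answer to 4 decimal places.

P(Standby system lost) [OR] = 1 − (1−0.27) × (1−0.13) = 0.364900
P(PTU path lost) [AND] = 0.09 × 0.364900 = 0.032841
P(Right circuit lost) [AND] = 0.26 × 0.032841 × 0.43 = 0.003672
P(System B inoperative) [OR] = 1 − (1−0.41) × (1−0.17) × (1−0.21) × (1−0.08) = 0.644086
P(Left circuit lost) [OR] = 1 − (1−0.16) × (1−0.09) × (1−0.42) = 0.556648
P(System A inoperative) [OR] = 1 − (1−0.003672) × (1−0.644086) × (1−0.556648) = 0.842784
P(Aircraft hydraulic pressure lost) [OR] = 1 − (1−0.842784) × (1−0.14) × (1−0.17) = 0.887779
Rounded to 4 decimal places: P(Aircraft hydraulic pressure lost) ≈ 0.8878.

0.8878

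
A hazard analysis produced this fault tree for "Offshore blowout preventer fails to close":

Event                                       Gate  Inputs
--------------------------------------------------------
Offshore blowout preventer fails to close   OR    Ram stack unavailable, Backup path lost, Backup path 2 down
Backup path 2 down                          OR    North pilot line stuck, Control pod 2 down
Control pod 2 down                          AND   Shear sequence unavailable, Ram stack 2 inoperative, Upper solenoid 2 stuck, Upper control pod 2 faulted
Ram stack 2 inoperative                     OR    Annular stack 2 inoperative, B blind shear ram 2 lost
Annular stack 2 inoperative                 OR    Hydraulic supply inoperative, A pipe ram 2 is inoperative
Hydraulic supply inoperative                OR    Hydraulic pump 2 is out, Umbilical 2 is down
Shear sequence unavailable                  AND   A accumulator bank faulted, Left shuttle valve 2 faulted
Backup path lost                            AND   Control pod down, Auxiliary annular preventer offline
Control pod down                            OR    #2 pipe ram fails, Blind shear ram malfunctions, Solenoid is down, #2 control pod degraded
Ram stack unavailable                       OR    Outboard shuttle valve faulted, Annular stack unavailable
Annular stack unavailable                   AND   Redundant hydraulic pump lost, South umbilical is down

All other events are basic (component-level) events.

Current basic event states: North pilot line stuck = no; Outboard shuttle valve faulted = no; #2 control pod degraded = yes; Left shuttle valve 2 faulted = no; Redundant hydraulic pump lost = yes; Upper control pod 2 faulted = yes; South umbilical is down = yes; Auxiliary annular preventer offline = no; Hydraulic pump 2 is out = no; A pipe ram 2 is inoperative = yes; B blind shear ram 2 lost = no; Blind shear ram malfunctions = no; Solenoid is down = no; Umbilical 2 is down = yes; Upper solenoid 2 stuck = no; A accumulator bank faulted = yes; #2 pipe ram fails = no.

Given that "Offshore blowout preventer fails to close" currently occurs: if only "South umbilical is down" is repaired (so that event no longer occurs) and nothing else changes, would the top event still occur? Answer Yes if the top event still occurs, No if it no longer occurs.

Counterfactual: set "South umbilical is down" to not occurred.
Annular stack unavailable [AND]: Redundant hydraulic pump lost=occurs, South umbilical is down=not → not all inputs occur → does not occur.
Ram stack unavailable [OR]: Outboard shuttle valve faulted=not, Annular stack unavailable=not → no input occurs → does not occur.
Control pod down [OR]: #2 pipe ram fails=not, Blind shear ram malfunctions=not, Solenoid is down=not, #2 control pod degraded=occurs → at least one input occurs → occurs.
Backup path lost [AND]: Control pod down=occurs, Auxiliary annular preventer offline=not → not all inputs occur → does not occur.
Shear sequence unavailable [AND]: A accumulator bank faulted=occurs, Left shuttle valve 2 faulted=not → not all inputs occur → does not occur.
Hydraulic supply inoperative [OR]: Hydraulic pump 2 is out=not, Umbilical 2 is down=occurs → at least one input occurs → occurs.
Annular stack 2 inoperative [OR]: Hydraulic supply inoperative=occurs, A pipe ram 2 is inoperative=occurs → at least one input occurs → occurs.
Ram stack 2 inoperative [OR]: Annular stack 2 inoperative=occurs, B blind shear ram 2 lost=not → at least one input occurs → occurs.
Control pod 2 down [AND]: Shear sequence unavailable=not, Ram stack 2 inoperative=occurs, Upper solenoid 2 stuck=not, Upper control pod 2 faulted=occurs → not all inputs occur → does not occur.
Backup path 2 down [OR]: North pilot line stuck=not, Control pod 2 down=not → no input occurs → does not occur.
Offshore blowout preventer fails to close [OR]: Ram stack unavailable=not, Backup path lost=not, Backup path 2 down=not → no input occurs → does not occur.

No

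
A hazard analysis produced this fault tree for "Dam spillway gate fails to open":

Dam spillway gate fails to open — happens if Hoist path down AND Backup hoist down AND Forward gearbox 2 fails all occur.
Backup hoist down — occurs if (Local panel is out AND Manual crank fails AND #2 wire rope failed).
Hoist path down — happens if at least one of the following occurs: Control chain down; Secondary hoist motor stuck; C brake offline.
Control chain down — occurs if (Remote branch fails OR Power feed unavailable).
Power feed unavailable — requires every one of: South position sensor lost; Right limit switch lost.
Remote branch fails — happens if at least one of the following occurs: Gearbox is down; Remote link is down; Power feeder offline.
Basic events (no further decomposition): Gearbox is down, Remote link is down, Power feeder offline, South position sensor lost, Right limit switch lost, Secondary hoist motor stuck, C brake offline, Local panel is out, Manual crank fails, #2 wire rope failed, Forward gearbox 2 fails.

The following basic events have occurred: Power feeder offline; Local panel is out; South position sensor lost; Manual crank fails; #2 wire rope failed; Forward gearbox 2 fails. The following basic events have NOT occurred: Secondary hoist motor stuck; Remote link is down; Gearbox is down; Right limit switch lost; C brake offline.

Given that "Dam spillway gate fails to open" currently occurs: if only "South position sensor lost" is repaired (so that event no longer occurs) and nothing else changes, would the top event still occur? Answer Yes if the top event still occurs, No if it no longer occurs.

Yes

Counterfactual: set "South position sensor lost" to not occurred.
Remote branch fails [OR]: Gearbox is down=not, Remote link is down=not, Power feeder offline=occurs → at least one input occurs → occurs.
Power feed unavailable [AND]: South position sensor lost=not, Right limit switch lost=not → not all inputs occur → does not occur.
Control chain down [OR]: Remote branch fails=occurs, Power feed unavailable=not → at least one input occurs → occurs.
Hoist path down [OR]: Control chain down=occurs, Secondary hoist motor stuck=not, C brake offline=not → at least one input occurs → occurs.
Backup hoist down [AND]: Local panel is out=occurs, Manual crank fails=occurs, #2 wire rope failed=occurs → all inputs occur → occurs.
Dam spillway gate fails to open [AND]: Hoist path down=occurs, Backup hoist down=occurs, Forward gearbox 2 fails=occurs → all inputs occur → occurs.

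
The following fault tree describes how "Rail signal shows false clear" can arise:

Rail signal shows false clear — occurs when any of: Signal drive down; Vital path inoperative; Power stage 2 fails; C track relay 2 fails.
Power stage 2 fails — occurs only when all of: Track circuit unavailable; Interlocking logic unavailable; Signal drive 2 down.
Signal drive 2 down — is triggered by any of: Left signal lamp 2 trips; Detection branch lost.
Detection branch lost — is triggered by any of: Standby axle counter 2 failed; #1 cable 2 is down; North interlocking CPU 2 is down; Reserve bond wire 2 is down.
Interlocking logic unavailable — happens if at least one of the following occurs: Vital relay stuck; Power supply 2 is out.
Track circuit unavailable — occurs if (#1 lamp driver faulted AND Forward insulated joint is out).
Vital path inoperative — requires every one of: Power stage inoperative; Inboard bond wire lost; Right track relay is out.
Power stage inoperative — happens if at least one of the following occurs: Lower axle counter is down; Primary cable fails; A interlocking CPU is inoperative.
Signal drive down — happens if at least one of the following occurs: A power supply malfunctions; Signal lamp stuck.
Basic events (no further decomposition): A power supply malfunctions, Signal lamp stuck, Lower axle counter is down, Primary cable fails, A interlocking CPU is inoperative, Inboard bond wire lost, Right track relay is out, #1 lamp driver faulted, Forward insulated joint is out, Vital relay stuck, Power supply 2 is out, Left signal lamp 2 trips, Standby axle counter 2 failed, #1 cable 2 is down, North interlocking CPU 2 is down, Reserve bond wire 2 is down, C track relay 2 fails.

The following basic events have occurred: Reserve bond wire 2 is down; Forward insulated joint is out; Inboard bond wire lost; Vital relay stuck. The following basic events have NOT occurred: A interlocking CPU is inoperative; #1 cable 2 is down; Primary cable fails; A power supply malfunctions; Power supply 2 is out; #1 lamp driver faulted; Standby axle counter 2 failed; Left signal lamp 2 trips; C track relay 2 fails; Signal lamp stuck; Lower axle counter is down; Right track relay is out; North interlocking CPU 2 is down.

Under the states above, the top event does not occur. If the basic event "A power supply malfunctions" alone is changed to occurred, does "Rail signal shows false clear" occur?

Yes

Counterfactual: set "A power supply malfunctions" to occurred.
Signal drive down [OR]: A power supply malfunctions=occurs, Signal lamp stuck=not → at least one input occurs → occurs.
Power stage inoperative [OR]: Lower axle counter is down=not, Primary cable fails=not, A interlocking CPU is inoperative=not → no input occurs → does not occur.
Vital path inoperative [AND]: Power stage inoperative=not, Inboard bond wire lost=occurs, Right track relay is out=not → not all inputs occur → does not occur.
Track circuit unavailable [AND]: #1 lamp driver faulted=not, Forward insulated joint is out=occurs → not all inputs occur → does not occur.
Interlocking logic unavailable [OR]: Vital relay stuck=occurs, Power supply 2 is out=not → at least one input occurs → occurs.
Detection branch lost [OR]: Standby axle counter 2 failed=not, #1 cable 2 is down=not, North interlocking CPU 2 is down=not, Reserve bond wire 2 is down=occurs → at least one input occurs → occurs.
Signal drive 2 down [OR]: Left signal lamp 2 trips=not, Detection branch lost=occurs → at least one input occurs → occurs.
Power stage 2 fails [AND]: Track circuit unavailable=not, Interlocking logic unavailable=occurs, Signal drive 2 down=occurs → not all inputs occur → does not occur.
Rail signal shows false clear [OR]: Signal drive down=occurs, Vital path inoperative=not, Power stage 2 fails=not, C track relay 2 fails=not → at least one input occurs → occurs.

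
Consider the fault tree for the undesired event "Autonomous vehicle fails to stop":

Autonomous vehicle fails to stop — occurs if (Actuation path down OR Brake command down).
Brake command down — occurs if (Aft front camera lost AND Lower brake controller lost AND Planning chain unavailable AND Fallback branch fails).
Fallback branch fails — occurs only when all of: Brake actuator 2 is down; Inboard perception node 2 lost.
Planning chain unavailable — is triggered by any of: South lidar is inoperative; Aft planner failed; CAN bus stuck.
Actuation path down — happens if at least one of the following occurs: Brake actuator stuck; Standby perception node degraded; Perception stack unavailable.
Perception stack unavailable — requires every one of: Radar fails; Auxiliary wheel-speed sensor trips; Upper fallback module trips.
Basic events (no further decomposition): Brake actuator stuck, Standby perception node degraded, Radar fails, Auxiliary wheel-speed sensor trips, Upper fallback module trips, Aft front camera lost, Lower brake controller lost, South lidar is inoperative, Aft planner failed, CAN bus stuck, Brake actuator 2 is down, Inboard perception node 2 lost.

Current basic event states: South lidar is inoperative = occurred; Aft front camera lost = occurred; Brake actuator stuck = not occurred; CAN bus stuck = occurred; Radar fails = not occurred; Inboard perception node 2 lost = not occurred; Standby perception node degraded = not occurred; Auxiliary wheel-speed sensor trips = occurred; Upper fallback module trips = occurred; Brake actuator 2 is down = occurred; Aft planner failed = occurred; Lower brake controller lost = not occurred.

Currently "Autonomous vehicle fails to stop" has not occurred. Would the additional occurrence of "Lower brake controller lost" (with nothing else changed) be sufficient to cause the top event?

No

Counterfactual: set "Lower brake controller lost" to occurred.
Perception stack unavailable [AND]: Radar fails=not, Auxiliary wheel-speed sensor trips=occurs, Upper fallback module trips=occurs → not all inputs occur → does not occur.
Actuation path down [OR]: Brake actuator stuck=not, Standby perception node degraded=not, Perception stack unavailable=not → no input occurs → does not occur.
Planning chain unavailable [OR]: South lidar is inoperative=occurs, Aft planner failed=occurs, CAN bus stuck=occurs → at least one input occurs → occurs.
Fallback branch fails [AND]: Brake actuator 2 is down=occurs, Inboard perception node 2 lost=not → not all inputs occur → does not occur.
Brake command down [AND]: Aft front camera lost=occurs, Lower brake controller lost=occurs, Planning chain unavailable=occurs, Fallback branch fails=not → not all inputs occur → does not occur.
Autonomous vehicle fails to stop [OR]: Actuation path down=not, Brake command down=not → no input occurs → does not occur.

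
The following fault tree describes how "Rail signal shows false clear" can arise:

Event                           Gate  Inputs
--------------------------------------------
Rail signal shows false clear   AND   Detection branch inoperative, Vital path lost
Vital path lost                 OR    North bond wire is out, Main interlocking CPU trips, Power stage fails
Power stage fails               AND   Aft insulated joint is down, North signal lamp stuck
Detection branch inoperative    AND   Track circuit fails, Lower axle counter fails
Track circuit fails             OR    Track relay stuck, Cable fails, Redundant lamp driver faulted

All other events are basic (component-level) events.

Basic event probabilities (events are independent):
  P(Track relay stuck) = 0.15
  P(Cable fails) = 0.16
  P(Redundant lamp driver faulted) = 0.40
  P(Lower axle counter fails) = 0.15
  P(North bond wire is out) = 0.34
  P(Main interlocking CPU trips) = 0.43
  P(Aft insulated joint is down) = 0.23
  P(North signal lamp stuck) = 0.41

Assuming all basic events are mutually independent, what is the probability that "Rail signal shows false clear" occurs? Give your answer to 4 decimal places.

0.0565

P(Track circuit fails) [OR] = 1 − (1−0.15) × (1−0.16) × (1−0.40) = 0.571600
P(Detection branch inoperative) [AND] = 0.571600 × 0.15 = 0.085740
P(Power stage fails) [AND] = 0.23 × 0.41 = 0.094300
P(Vital path lost) [OR] = 1 − (1−0.34) × (1−0.43) × (1−0.094300) = 0.659276
P(Rail signal shows false clear) [AND] = 0.085740 × 0.659276 = 0.056526
Rounded to 4 decimal places: P(Rail signal shows false clear) ≈ 0.0565.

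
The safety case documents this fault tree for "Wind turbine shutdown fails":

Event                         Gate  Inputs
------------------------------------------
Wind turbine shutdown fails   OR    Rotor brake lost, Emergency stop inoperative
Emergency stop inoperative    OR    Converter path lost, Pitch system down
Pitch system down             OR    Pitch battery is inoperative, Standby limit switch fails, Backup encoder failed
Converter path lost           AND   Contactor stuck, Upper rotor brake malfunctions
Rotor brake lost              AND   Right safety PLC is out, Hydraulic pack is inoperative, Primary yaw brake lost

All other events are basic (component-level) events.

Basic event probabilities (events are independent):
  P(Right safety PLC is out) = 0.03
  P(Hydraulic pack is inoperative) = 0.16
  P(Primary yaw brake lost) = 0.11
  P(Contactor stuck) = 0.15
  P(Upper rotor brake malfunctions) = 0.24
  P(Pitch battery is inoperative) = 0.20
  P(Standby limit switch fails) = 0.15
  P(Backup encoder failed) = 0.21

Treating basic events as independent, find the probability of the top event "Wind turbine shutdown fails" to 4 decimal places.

P(Rotor brake lost) [AND] = 0.03 × 0.16 × 0.11 = 0.000528
P(Converter path lost) [AND] = 0.15 × 0.24 = 0.036000
P(Pitch system down) [OR] = 1 − (1−0.20) × (1−0.15) × (1−0.21) = 0.462800
P(Emergency stop inoperative) [OR] = 1 − (1−0.036000) × (1−0.462800) = 0.482139
P(Wind turbine shutdown fails) [OR] = 1 − (1−0.000528) × (1−0.482139) = 0.482412
Rounded to 4 decimal places: P(Wind turbine shutdown fails) ≈ 0.4824.

0.4824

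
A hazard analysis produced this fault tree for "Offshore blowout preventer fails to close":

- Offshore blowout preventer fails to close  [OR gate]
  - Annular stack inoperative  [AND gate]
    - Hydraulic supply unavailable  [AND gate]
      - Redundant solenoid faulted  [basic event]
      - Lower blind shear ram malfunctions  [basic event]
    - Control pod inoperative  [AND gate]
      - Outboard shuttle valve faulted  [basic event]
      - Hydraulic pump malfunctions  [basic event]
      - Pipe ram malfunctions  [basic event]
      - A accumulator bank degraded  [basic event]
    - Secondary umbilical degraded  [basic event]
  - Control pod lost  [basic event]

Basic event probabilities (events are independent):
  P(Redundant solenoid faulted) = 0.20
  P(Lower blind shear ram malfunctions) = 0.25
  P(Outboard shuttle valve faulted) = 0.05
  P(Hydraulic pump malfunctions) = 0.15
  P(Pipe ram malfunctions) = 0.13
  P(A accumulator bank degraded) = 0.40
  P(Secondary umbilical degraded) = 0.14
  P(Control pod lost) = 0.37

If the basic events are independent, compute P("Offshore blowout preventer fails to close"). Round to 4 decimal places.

0.3700

P(Hydraulic supply unavailable) [AND] = 0.20 × 0.25 = 0.050000
P(Control pod inoperative) [AND] = 0.05 × 0.15 × 0.13 × 0.40 = 0.000390
P(Annular stack inoperative) [AND] = 0.050000 × 0.000390 × 0.14 = 0.000003
P(Offshore blowout preventer fails to close) [OR] = 1 − (1−0.000003) × (1−0.37) = 0.370002
Rounded to 4 decimal places: P(Offshore blowout preventer fails to close) ≈ 0.3700.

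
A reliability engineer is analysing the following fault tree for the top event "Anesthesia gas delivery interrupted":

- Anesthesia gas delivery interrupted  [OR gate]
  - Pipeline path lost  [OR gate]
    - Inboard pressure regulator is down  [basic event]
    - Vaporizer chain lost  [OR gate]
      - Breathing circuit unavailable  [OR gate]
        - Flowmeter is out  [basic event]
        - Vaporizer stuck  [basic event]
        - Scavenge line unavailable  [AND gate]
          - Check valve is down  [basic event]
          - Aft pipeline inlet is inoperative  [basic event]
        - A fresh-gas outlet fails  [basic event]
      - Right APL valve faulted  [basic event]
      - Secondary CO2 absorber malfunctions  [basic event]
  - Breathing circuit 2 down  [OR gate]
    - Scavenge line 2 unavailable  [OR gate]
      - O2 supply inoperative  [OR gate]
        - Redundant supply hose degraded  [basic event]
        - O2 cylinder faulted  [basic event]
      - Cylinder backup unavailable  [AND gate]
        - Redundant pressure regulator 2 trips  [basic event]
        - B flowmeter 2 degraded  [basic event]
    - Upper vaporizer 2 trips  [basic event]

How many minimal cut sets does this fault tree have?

Scavenge line unavailable [AND]: one cut set from each child combined → 1 × 1 = 1 cut set(s).
Breathing circuit unavailable [OR]: union of children's cut sets → 4 cut set(s).
Vaporizer chain lost [OR]: union of children's cut sets → 6 cut set(s).
Pipeline path lost [OR]: union of children's cut sets → 7 cut set(s).
O2 supply inoperative [OR]: union of children's cut sets → 2 cut set(s).
Cylinder backup unavailable [AND]: one cut set from each child combined → 1 × 1 = 1 cut set(s).
Scavenge line 2 unavailable [OR]: union of children's cut sets → 3 cut set(s).
Breathing circuit 2 down [OR]: union of children's cut sets → 4 cut set(s).
Anesthesia gas delivery interrupted [OR]: union of children's cut sets → 11 cut set(s).

11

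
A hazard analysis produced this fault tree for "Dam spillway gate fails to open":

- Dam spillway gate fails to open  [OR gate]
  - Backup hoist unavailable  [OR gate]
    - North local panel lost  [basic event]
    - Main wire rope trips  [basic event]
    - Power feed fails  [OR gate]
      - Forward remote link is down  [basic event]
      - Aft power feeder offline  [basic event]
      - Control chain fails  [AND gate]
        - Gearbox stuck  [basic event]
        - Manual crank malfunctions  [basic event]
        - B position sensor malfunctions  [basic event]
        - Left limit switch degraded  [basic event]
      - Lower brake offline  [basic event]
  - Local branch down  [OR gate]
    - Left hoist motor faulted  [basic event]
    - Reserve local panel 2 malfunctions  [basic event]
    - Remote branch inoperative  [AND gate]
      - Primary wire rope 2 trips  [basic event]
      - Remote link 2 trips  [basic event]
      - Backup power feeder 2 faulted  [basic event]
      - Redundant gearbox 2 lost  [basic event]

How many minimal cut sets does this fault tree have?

Control chain fails [AND]: one cut set from each child combined → 1 × 1 × 1 × 1 = 1 cut set(s).
Power feed fails [OR]: union of children's cut sets → 4 cut set(s).
Backup hoist unavailable [OR]: union of children's cut sets → 6 cut set(s).
Remote branch inoperative [AND]: one cut set from each child combined → 1 × 1 × 1 × 1 = 1 cut set(s).
Local branch down [OR]: union of children's cut sets → 3 cut set(s).
Dam spillway gate fails to open [OR]: union of children's cut sets → 9 cut set(s).
Minimal cut sets: {North local panel lost}; {Main wire rope trips}; {Forward remote link is down}; {Aft power feeder offline}; {B position sensor malfunctions, Gearbox stuck, Left limit switch degraded, Manual crank malfunctions}; {Lower brake offline}; {Left hoist motor faulted}; {Reserve local panel 2 malfunctions}; {Backup power feeder 2 faulted, Primary wire rope 2 trips, Redundant gearbox 2 lost, Remote link 2 trips}.

9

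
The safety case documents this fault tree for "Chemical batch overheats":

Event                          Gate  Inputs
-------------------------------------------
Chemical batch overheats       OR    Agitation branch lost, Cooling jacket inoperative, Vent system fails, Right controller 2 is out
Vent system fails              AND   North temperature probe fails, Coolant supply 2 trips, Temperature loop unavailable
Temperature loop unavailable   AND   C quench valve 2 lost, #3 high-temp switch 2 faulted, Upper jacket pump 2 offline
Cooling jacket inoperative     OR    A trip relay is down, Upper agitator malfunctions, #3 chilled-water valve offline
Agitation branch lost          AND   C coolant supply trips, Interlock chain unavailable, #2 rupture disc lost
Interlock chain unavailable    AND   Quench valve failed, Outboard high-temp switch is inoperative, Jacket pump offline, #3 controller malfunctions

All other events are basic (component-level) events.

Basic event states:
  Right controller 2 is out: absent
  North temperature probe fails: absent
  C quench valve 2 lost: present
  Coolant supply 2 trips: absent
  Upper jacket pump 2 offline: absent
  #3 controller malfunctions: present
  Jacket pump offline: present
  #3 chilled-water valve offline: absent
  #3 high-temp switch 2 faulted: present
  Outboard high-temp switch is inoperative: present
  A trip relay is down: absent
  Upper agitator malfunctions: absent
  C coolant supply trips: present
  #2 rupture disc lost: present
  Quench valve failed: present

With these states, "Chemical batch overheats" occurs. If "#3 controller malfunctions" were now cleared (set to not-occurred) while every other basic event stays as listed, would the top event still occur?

Counterfactual: set "#3 controller malfunctions" to not occurred.
Interlock chain unavailable [AND]: Quench valve failed=occurs, Outboard high-temp switch is inoperative=occurs, Jacket pump offline=occurs, #3 controller malfunctions=not → not all inputs occur → does not occur.
Agitation branch lost [AND]: C coolant supply trips=occurs, Interlock chain unavailable=not, #2 rupture disc lost=occurs → not all inputs occur → does not occur.
Cooling jacket inoperative [OR]: A trip relay is down=not, Upper agitator malfunctions=not, #3 chilled-water valve offline=not → no input occurs → does not occur.
Temperature loop unavailable [AND]: C quench valve 2 lost=occurs, #3 high-temp switch 2 faulted=occurs, Upper jacket pump 2 offline=not → not all inputs occur → does not occur.
Vent system fails [AND]: North temperature probe fails=not, Coolant supply 2 trips=not, Temperature loop unavailable=not → not all inputs occur → does not occur.
Chemical batch overheats [OR]: Agitation branch lost=not, Cooling jacket inoperative=not, Vent system fails=not, Right controller 2 is out=not → no input occurs → does not occur.

No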